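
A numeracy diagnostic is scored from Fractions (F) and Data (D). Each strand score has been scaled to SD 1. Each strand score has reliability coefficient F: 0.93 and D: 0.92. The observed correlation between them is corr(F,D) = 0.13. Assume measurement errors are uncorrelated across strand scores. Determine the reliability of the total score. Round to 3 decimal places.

0.934

Var(F+D) = 2 + 2·[0.13] = 2 + 0.26 = 2.26.
With uncorrelated errors the cross-covariances are all true-score covariance, so they carry over unchanged; only the diagonal terms shrink to ρᵢσᵢ².
True-score variance = [0.93 + 0.92] + 0.26 = 1.85 + 0.26 = 2.11.
Reliability = 2.11 / 2.26 = 0.934.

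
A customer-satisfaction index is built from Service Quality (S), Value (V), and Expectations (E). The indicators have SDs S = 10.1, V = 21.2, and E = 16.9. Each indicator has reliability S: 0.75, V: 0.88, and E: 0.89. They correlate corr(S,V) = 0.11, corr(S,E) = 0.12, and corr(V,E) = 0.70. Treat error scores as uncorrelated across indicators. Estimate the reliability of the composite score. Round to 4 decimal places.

0.9223

Var(S+V+E) = 10.1² + 21.2² + 16.9² + 2·[10.1·21.2·0.11 + 10.1·16.9·0.12 + 21.2·16.9·0.70] = 837.06 + 589.664 = 1426.72.
With uncorrelated errors the cross-covariances are all true-score covariance, so they carry over unchanged; only the diagonal terms shrink to ρᵢσᵢ².
True-score variance = [10.1²·0.75 + 21.2²·0.88 + 16.9²·0.89] + 589.664 = 726.208 + 589.664 = 1315.87.
Reliability = 1315.87 / 1426.72 = 0.9223.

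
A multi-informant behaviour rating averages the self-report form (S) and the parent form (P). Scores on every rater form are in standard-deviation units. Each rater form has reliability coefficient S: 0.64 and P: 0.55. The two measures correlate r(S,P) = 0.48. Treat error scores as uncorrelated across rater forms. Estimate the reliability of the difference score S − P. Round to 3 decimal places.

0.221

Var(S−P) = 1 + 1 − 2·0.48 = 2 − 0.96 = 1.04.
With uncorrelated errors the cross-covariances are all true-score covariance, so they carry over unchanged; only the diagonal terms shrink to ρᵢσᵢ².
True-score variance = [0.64 + 0.55] − 0.96 = 1.19 − 0.96 = 0.23.
Reliability = 0.23 / 1.04 = 0.221.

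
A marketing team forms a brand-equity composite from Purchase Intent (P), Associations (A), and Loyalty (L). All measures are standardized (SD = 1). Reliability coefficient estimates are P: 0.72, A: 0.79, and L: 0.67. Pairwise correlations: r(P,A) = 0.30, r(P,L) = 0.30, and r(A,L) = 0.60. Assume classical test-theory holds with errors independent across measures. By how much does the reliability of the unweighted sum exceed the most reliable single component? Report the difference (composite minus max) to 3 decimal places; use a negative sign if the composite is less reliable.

Var(sum) = 3 + 2.4 = 5.4; true-score variance = 2.18 + 2.4 = 4.58; composite reliability = 0.8481.
Max component reliability = 0.7900.
Difference = 0.8481 − 0.7900 = 0.058.

0.058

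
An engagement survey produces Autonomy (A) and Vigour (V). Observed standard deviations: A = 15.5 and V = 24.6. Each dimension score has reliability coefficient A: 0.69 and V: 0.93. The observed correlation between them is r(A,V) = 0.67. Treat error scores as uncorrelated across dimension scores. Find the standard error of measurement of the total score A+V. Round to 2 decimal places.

10.81

Var(total) = 845.41 + 510.942 = 1356.35.
True-score variance = 728.571 + 510.942 = 1239.51, so reliability = 0.9139.
Error variance = 1356.35 − 1239.51 = 116.839; SEM = √116.839 = 10.81.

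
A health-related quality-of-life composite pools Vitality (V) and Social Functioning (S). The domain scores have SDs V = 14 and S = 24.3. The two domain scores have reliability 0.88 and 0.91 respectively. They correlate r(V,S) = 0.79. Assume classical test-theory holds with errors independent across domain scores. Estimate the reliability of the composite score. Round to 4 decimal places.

Var(V+S) = 14² + 24.3² + 2·[14·24.3·0.79] = 786.49 + 537.516 = 1324.01.
Because errors are independent across components, Cov(Tᵢ,Tⱼ) = Cov(Xᵢ,Xⱼ); the off-diagonal part of the true-score variance is the same as above.
True-score variance = [14²·0.88 + 24.3²·0.91] + 537.516 = 709.826 + 537.516 = 1247.34.
Reliability = 1247.34 / 1324.01 = 0.9421.

0.9421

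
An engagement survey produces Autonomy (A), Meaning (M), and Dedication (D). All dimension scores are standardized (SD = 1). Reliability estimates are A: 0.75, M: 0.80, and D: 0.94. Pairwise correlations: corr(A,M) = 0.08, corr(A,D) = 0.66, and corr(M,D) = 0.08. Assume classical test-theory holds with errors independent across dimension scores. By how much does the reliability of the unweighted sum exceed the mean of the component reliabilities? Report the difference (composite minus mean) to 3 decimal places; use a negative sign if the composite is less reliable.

Var(sum) = 3 + 1.64 = 4.64; true-score variance = 2.49 + 1.64 = 4.13; composite reliability = 0.8901.
Mean component reliability = 0.8300.
Difference = 0.8901 − 0.8300 = 0.060.

0.060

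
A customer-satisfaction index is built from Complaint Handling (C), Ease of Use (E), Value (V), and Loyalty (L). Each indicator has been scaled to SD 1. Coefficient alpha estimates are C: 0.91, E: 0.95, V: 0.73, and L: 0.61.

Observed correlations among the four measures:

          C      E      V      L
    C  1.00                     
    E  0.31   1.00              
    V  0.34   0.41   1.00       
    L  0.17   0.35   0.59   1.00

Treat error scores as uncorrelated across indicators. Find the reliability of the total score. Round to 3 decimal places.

0.904

Var(C+E+V+L) = 4 + 2·[0.31 + 0.34 + 0.17 + 0.41 + 0.35 + 0.59] = 4 + 4.34 = 8.34.
Because errors are independent across components, Cov(Tᵢ,Tⱼ) = Cov(Xᵢ,Xⱼ); the off-diagonal part of the true-score variance is the same as above.
True-score variance = [0.91 + 0.95 + 0.73 + 0.61] + 4.34 = 3.2 + 4.34 = 7.54.
Reliability = 7.54 / 8.34 = 0.904.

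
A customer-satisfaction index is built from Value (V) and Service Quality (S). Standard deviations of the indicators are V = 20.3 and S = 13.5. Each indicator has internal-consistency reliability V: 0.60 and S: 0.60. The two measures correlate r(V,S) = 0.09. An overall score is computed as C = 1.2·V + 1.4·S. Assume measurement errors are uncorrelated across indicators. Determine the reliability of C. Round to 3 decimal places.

0.632

Var(C) = 1.2²·20.3² + 1.4²·13.5² + 2·[1.68·20.3·13.5·0.09] = 950.62 + 82.8727 = 1033.49.
With uncorrelated errors the cross-covariances are all true-score covariance, so they carry over unchanged; only the diagonal terms shrink to ρᵢσᵢ².
True-score variance = [1.2²·20.3²·0.60 + 1.4²·13.5²·0.60] + 82.8727 = 570.372 + 82.8727 = 653.244.
Reliability = 653.244 / 1033.49 = 0.632.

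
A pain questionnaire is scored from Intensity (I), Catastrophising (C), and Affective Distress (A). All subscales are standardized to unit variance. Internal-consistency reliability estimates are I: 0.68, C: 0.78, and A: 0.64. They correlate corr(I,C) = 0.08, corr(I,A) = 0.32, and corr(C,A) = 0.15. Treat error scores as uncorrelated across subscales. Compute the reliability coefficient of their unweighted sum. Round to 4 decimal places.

Var(I+C+A) = 3 + 2·[0.08 + 0.32 + 0.15] = 3 + 1.1 = 4.1.
Because errors are independent across components, Cov(Tᵢ,Tⱼ) = Cov(Xᵢ,Xⱼ); the off-diagonal part of the true-score variance is the same as above.
True-score variance = [0.68 + 0.78 + 0.64] + 1.1 = 2.1 + 1.1 = 3.2.
Reliability = 3.2 / 4.1 = 0.7805.

0.7805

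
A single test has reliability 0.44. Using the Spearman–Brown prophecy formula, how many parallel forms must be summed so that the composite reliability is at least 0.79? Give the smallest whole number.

5

k ≥ ρ*(1−ρ₁)/(ρ₁(1−ρ*)) = 0.79·0.56 / (0.44·0.21) = 4.788.
Smallest integer k = 5.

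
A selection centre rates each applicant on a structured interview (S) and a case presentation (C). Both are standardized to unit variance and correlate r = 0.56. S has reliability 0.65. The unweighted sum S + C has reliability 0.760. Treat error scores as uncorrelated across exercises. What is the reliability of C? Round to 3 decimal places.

Var(S+C) = 2 + 2·0.56 = 3.120.
True-score variance = ρ_S + ρ_C + 2·0.56, so 0.760 = (0.65 + ρ_C + 1.12) / 3.120.
ρ_C = 0.760·3.120 − 0.65 − 1.12 = 0.601.

0.601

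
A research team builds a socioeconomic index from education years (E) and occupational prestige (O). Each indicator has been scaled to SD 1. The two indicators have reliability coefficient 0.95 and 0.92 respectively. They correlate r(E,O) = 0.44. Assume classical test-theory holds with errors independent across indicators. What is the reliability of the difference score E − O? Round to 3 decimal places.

0.884

Var(E−O) = 1 + 1 − 2·0.44 = 2 − 0.88 = 1.12.
Because errors are independent across components, Cov(Tᵢ,Tⱼ) = Cov(Xᵢ,Xⱼ); the off-diagonal part of the true-score variance is the same as above.
True-score variance = [0.95 + 0.92] − 0.88 = 1.87 − 0.88 = 0.99.
Reliability = 0.99 / 1.12 = 0.884.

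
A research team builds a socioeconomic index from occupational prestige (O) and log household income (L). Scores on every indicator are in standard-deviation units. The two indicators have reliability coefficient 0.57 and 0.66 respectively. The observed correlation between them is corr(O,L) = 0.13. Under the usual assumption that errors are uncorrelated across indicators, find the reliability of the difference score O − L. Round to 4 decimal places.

Var(O−L) = 1 + 1 − 2·0.13 = 2 − 0.26 = 1.74.
Under uncorrelated errors the observed covariances equal the true-score covariances, so only the own-variance terms attenuate.
True-score variance = [0.57 + 0.66] − 0.26 = 1.23 − 0.26 = 0.97.
Reliability = 0.97 / 1.74 = 0.5575.

0.5575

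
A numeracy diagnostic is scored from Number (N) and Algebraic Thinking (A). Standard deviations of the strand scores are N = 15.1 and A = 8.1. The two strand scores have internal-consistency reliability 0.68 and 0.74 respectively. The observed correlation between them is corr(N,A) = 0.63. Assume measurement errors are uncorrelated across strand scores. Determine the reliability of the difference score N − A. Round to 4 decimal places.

Var(N−A) = 15.1² + 8.1² − 2·15.1·8.1·0.63 = 293.62 − 154.111 = 139.509.
Because errors are independent across components, Cov(Tᵢ,Tⱼ) = Cov(Xᵢ,Xⱼ); the off-diagonal part of the true-score variance is the same as above.
True-score variance = [15.1²·0.68 + 8.1²·0.74] − 154.111 = 203.598 − 154.111 = 49.4876.
Reliability = 49.4876 / 139.509 = 0.3547.

0.3547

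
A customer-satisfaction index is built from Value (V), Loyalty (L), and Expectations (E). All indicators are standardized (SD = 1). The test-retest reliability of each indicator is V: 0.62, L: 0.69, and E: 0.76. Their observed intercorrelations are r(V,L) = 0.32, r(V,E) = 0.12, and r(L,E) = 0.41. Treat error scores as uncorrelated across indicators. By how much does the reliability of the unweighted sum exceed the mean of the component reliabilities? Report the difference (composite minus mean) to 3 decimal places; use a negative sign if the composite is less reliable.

Var(sum) = 3 + 1.7 = 4.7; true-score variance = 2.07 + 1.7 = 3.77; composite reliability = 0.8021.
Mean component reliability = 0.6900.
Difference = 0.8021 − 0.6900 = 0.112.

0.112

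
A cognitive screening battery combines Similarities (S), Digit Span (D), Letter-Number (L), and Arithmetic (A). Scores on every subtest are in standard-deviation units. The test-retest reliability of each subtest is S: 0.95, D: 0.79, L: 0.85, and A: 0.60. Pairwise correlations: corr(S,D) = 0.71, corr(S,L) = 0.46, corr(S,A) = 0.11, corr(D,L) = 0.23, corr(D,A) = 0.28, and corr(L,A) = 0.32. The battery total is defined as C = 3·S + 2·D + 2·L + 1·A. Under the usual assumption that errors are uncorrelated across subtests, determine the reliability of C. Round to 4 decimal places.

0.9380

Var(C) = 3² + 2² + 2² + 1 + 2·[6·0.71 + 6·0.46 + 3·0.11 + 4·0.23 + 2·0.28 + 2·0.32] = 18 + 18.94 = 36.94.
Because errors are independent across components, Cov(Tᵢ,Tⱼ) = Cov(Xᵢ,Xⱼ); the off-diagonal part of the true-score variance is the same as above.
True-score variance = [3²·0.95 + 2²·0.79 + 2²·0.85 + 0.60] + 18.94 = 15.71 + 18.94 = 34.65.
Reliability = 34.65 / 36.94 = 0.9380.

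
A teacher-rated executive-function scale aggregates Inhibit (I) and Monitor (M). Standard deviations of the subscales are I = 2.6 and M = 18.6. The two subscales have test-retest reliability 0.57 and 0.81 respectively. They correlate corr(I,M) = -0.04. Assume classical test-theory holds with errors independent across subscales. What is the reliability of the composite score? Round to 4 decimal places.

0.8032

Var(I+M) = 2.6² + 18.6² + 2·[2.6·18.6·(-0.04)] = 352.72 − 3.8688 = 348.851.
With uncorrelated errors the cross-covariances are all true-score covariance, so they carry over unchanged; only the diagonal terms shrink to ρᵢσᵢ².
True-score variance = [2.6²·0.57 + 18.6²·0.81] − 3.8688 = 284.081 − 3.8688 = 280.212.
Reliability = 280.212 / 348.851 = 0.8032.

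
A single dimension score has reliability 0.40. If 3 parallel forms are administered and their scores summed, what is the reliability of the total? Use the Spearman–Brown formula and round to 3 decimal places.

0.667

ρ_k = kρ / (1 + (k−1)ρ) = 3·0.40 / (1 + 2·0.40) = 1.200 / 1.800 = 0.667.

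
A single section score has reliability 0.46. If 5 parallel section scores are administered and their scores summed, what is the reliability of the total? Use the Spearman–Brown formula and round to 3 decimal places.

ρ_k = kρ / (1 + (k−1)ρ) = 5·0.46 / (1 + 4·0.46) = 2.300 / 2.840 = 0.810.

0.810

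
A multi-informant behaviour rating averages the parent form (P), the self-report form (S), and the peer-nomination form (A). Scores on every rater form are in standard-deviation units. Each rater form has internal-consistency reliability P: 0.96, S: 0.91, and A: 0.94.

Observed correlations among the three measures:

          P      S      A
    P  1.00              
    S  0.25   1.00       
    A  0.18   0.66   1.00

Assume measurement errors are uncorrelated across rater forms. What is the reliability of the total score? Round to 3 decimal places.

Var(P+S+A) = 3 + 2·[0.25 + 0.18 + 0.66] = 3 + 2.18 = 5.18.
Under uncorrelated errors the observed covariances equal the true-score covariances, so only the own-variance terms attenuate.
True-score variance = [0.96 + 0.91 + 0.94] + 2.18 = 2.81 + 2.18 = 4.99.
Reliability = 4.99 / 5.18 = 0.963.

0.963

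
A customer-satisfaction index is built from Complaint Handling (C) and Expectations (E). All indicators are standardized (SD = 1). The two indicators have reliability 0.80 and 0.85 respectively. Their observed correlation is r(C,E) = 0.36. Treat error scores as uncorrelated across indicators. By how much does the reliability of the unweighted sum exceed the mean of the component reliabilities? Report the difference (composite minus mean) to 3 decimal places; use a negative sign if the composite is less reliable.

Var(sum) = 2 + 0.72 = 2.72; true-score variance = 1.65 + 0.72 = 2.37; composite reliability = 0.8713.
Mean component reliability = 0.8250.
Difference = 0.8713 − 0.8250 = 0.046.

0.046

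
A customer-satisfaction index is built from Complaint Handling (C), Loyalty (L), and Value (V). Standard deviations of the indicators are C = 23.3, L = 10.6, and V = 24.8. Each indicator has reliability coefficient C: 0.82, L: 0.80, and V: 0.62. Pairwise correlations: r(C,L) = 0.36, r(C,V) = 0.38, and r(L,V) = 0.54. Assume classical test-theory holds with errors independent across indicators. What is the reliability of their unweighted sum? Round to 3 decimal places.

0.837

Var(C+L+V) = 23.3² + 10.6² + 24.8² + 2·[23.3·10.6·0.36 + 23.3·24.8·0.38 + 10.6·24.8·0.54] = 1270.29 + 900.894 = 2171.18.
With uncorrelated errors the cross-covariances are all true-score covariance, so they carry over unchanged; only the diagonal terms shrink to ρᵢσᵢ².
True-score variance = [23.3²·0.82 + 10.6²·0.80 + 24.8²·0.62] + 900.894 = 916.383 + 900.894 = 1817.28.
Reliability = 1817.28 / 2171.18 = 0.837.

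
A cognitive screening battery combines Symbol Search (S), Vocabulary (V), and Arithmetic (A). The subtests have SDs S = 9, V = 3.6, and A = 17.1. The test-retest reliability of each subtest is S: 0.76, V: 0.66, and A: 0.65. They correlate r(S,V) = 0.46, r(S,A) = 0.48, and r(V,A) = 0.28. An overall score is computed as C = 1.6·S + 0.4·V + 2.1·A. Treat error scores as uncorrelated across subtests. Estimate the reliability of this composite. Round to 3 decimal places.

Var(C) = 1.6²·9² + 0.4²·3.6² + 2.1²·17.1² + 2·[0.64·9·3.6·0.46 + 3.36·9·17.1·0.48 + 0.84·3.6·17.1·0.28] = 1498.96 + 544.455 = 2043.42.
Under uncorrelated errors the observed covariances equal the true-score covariances, so only the own-variance terms attenuate.
True-score variance = [1.6²·9²·0.76 + 0.4²·3.6²·0.66 + 2.1²·17.1²·0.65] + 544.455 = 997.155 + 544.455 = 1541.61.
Reliability = 1541.61 / 2043.42 = 0.754.

0.754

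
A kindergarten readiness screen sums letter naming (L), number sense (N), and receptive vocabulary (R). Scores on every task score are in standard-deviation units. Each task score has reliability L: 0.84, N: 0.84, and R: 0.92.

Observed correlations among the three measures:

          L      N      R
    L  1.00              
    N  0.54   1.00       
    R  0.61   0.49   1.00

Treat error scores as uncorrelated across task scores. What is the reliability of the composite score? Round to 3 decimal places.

Var(L+N+R) = 3 + 2·[0.54 + 0.61 + 0.49] = 3 + 3.28 = 6.28.
Under uncorrelated errors the observed covariances equal the true-score covariances, so only the own-variance terms attenuate.
True-score variance = [0.84 + 0.84 + 0.92] + 3.28 = 2.6 + 3.28 = 5.88.
Reliability = 5.88 / 6.28 = 0.936.

0.936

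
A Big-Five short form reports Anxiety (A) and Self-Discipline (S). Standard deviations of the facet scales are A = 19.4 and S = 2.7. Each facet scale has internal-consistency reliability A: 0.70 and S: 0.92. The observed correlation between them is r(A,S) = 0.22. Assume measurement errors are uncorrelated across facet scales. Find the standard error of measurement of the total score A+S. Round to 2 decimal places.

10.65

Var(total) = 383.65 + 23.0472 = 406.697.
True-score variance = 270.159 + 23.0472 = 293.206, so reliability = 0.7209.
Error variance = 406.697 − 293.206 = 113.491; SEM = √113.491 = 10.65.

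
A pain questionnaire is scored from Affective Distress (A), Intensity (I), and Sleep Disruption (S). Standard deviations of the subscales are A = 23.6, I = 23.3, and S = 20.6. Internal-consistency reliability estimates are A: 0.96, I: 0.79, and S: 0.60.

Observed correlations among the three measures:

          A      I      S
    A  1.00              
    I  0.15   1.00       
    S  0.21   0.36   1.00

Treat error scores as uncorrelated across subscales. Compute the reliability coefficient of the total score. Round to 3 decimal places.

0.863

Var(A+I+S) = 23.6² + 23.3² + 20.6² + 2·[23.6·23.3·0.15 + 23.6·20.6·0.21 + 23.3·20.6·0.36] = 1524.21 + 714.737 = 2238.95.
Because errors are independent across components, Cov(Tᵢ,Tⱼ) = Cov(Xᵢ,Xⱼ); the off-diagonal part of the true-score variance is the same as above.
True-score variance = [23.6²·0.96 + 23.3²·0.79 + 20.6²·0.60] + 714.737 = 1218.18 + 714.737 = 1932.92.
Reliability = 1932.92 / 2238.95 = 0.863.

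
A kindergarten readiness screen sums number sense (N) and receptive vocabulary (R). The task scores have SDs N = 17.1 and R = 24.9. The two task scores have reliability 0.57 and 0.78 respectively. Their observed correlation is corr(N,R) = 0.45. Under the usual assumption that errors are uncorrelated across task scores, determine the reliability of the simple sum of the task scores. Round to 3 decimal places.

0.798

Var(N+R) = 17.1² + 24.9² + 2·[17.1·24.9·0.45] = 912.42 + 383.211 = 1295.63.
Under uncorrelated errors the observed covariances equal the true-score covariances, so only the own-variance terms attenuate.
True-score variance = [17.1²·0.57 + 24.9²·0.78] + 383.211 = 650.281 + 383.211 = 1033.49.
Reliability = 1033.49 / 1295.63 = 0.798.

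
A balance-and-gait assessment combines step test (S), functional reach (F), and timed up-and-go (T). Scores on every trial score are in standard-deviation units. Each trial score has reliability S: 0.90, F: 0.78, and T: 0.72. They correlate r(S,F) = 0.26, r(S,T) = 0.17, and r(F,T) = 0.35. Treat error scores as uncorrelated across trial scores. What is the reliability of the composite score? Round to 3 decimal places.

0.868

Var(S+F+T) = 3 + 2·[0.26 + 0.17 + 0.35] = 3 + 1.56 = 4.56.
With uncorrelated errors the cross-covariances are all true-score covariance, so they carry over unchanged; only the diagonal terms shrink to ρᵢσᵢ².
True-score variance = [0.90 + 0.78 + 0.72] + 1.56 = 2.4 + 1.56 = 3.96.
Reliability = 3.96 / 4.56 = 0.868.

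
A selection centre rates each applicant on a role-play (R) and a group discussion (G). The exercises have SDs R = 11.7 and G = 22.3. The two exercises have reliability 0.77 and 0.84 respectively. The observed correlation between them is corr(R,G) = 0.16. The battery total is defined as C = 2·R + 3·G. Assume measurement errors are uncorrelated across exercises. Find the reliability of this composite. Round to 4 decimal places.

Var(C) = 2²·11.7² + 3²·22.3² + 2·[6·11.7·22.3·0.16] = 5023.17 + 500.947 = 5524.12.
Because errors are independent across components, Cov(Tᵢ,Tⱼ) = Cov(Xᵢ,Xⱼ); the off-diagonal part of the true-score variance is the same as above.
True-score variance = [2²·11.7²·0.77 + 3²·22.3²·0.84] + 500.947 = 4181.13 + 500.947 = 4682.08.
Reliability = 4682.08 / 5524.12 = 0.8476.

0.8476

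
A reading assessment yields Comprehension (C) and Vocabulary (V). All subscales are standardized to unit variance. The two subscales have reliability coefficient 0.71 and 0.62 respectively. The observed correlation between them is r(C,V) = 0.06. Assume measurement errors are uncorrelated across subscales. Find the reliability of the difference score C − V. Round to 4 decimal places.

0.6436

Var(C−V) = 1 + 1 − 2·0.06 = 2 − 0.12 = 1.88.
With uncorrelated errors the cross-covariances are all true-score covariance, so they carry over unchanged; only the diagonal terms shrink to ρᵢσᵢ².
True-score variance = [0.71 + 0.62] − 0.12 = 1.33 − 0.12 = 1.21.
Reliability = 1.21 / 1.88 = 0.6436.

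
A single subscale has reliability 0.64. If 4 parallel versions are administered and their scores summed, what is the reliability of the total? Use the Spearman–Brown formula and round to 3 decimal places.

ρ_k = kρ / (1 + (k−1)ρ) = 4·0.64 / (1 + 3·0.64) = 2.560 / 2.920 = 0.877.

0.877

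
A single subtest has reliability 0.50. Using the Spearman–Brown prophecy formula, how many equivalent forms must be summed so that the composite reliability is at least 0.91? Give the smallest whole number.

11

k ≥ ρ*(1−ρ₁)/(ρ₁(1−ρ*)) = 0.91·0.50 / (0.50·0.09) = 10.111.
Smallest integer k = 11.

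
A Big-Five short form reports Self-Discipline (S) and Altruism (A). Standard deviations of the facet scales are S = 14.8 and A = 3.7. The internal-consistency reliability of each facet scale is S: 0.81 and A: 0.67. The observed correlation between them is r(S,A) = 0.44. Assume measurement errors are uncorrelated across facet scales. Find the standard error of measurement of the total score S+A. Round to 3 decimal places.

6.792

Var(total) = 232.73 + 48.1888 = 280.919.
True-score variance = 186.595 + 48.1888 = 234.784, so reliability = 0.8358.
Error variance = 280.919 − 234.784 = 46.1353; SEM = √46.1353 = 6.792.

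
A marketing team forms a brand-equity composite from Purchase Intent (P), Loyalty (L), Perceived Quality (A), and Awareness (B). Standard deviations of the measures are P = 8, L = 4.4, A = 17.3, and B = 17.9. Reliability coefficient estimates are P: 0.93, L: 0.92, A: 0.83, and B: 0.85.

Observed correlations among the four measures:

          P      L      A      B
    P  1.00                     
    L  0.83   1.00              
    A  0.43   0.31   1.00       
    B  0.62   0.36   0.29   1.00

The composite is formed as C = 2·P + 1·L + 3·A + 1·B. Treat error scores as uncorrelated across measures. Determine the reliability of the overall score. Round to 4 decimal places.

Var(C) = 2²·8² + 4.4² + 3²·17.3² + 17.9² + 2·[2·8·4.4·0.83 + 6·8·17.3·0.43 + 2·8·17.9·0.62 + 3·4.4·17.3·0.31 + 4.4·17.9·0.36 + 3·17.3·17.9·0.29] = 3289.38 + 1923.26 = 5212.64.
Because errors are independent across components, Cov(Tᵢ,Tⱼ) = Cov(Xᵢ,Xⱼ); the off-diagonal part of the true-score variance is the same as above.
True-score variance = [2²·8²·0.93 + 4.4²·0.92 + 3²·17.3²·0.83 + 17.9²·0.85] + 1923.26 = 2763.94 + 1923.26 = 4687.2.
Reliability = 4687.2 / 5212.64 = 0.8992.

0.8992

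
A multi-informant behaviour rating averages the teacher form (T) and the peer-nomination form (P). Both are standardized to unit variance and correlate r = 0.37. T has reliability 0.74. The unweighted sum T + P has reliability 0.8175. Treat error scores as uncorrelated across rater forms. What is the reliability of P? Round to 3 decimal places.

Var(T+P) = 2 + 2·0.37 = 2.740.
True-score variance = ρ_T + ρ_P + 2·0.37, so 0.8175 = (0.74 + ρ_P + 0.74) / 2.740.
ρ_P = 0.8175·2.740 − 0.74 − 0.74 = 0.760.

0.760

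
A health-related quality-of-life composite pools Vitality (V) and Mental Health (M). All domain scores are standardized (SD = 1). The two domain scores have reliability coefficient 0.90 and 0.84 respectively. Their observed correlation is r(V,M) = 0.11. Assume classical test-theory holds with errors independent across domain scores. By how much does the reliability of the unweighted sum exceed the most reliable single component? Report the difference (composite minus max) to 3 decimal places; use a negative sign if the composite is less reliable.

-0.017

Var(sum) = 2 + 0.22 = 2.22; true-score variance = 1.74 + 0.22 = 1.96; composite reliability = 0.8829.
Max component reliability = 0.9000.
Difference = 0.8829 − 0.9000 = -0.017.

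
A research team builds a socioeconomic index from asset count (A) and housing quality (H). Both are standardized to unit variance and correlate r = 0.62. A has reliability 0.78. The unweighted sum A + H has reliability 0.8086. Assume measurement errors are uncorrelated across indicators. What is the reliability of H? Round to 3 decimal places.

0.600

Var(A+H) = 2 + 2·0.62 = 3.240.
True-score variance = ρ_A + ρ_H + 2·0.62, so 0.8086 = (0.78 + ρ_H + 1.24) / 3.240.
ρ_H = 0.8086·3.240 − 0.78 − 1.24 = 0.600.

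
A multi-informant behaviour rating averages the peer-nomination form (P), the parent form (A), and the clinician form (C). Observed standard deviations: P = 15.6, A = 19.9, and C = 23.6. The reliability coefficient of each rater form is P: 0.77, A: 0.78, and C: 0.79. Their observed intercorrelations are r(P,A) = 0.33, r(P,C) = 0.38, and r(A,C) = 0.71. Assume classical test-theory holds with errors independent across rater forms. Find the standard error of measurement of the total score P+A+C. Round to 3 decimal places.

Var(total) = 1196.33 + 1151.58 = 2347.91.
True-score variance = 936.273 + 1151.58 = 2087.85, so reliability = 0.8892.
Error variance = 2347.91 − 2087.85 = 260.057; SEM = √260.057 = 16.126.

16.126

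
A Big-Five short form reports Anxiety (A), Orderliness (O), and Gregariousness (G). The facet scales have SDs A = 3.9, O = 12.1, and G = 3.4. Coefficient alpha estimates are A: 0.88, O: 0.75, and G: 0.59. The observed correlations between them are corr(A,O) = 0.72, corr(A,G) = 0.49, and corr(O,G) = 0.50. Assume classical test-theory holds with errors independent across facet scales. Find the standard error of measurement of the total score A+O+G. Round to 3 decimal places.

Var(total) = 173.18 + 122.088 = 295.268.
True-score variance = 130.013 + 122.088 = 252.101, so reliability = 0.8538.
Error variance = 295.268 − 252.101 = 43.1673; SEM = √43.1673 = 6.570.

6.570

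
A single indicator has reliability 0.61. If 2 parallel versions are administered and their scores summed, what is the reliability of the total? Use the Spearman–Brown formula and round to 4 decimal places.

0.7578

ρ_k = kρ / (1 + (k−1)ρ) = 2·0.61 / (1 + 1·0.61) = 1.220 / 1.610 = 0.7578.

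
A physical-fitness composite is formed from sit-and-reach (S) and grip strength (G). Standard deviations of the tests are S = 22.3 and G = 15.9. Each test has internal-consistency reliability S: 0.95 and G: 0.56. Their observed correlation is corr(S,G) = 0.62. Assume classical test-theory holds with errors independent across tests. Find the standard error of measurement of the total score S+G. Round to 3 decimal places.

Var(total) = 750.1 + 439.667 = 1189.77.
True-score variance = 613.999 + 439.667 = 1053.67, so reliability = 0.8856.
Error variance = 1189.77 − 1053.67 = 136.101; SEM = √136.101 = 11.666.

11.666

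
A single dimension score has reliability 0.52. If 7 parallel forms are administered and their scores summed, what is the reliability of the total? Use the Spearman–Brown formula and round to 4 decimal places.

ρ_k = kρ / (1 + (k−1)ρ) = 7·0.52 / (1 + 6·0.52) = 3.640 / 4.120 = 0.8835.

0.8835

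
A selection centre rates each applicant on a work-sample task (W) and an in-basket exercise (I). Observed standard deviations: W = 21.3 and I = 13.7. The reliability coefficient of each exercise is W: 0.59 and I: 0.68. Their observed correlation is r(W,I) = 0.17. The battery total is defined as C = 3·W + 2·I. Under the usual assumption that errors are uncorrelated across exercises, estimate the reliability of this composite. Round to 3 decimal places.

Var(C) = 3²·21.3² + 2²·13.7² + 2·[6·21.3·13.7·0.17] = 4833.97 + 595.292 = 5429.26.
With uncorrelated errors the cross-covariances are all true-score covariance, so they carry over unchanged; only the diagonal terms shrink to ρᵢσᵢ².
True-score variance = [3²·21.3²·0.59 + 2²·13.7²·0.68] + 595.292 = 2919.61 + 595.292 = 3514.9.
Reliability = 3514.9 / 5429.26 = 0.647.

0.647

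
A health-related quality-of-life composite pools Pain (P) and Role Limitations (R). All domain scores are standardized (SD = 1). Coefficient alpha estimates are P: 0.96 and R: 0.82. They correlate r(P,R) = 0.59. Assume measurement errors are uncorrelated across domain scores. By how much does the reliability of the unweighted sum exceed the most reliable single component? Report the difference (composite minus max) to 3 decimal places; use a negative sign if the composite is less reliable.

Var(sum) = 2 + 1.18 = 3.18; true-score variance = 1.78 + 1.18 = 2.96; composite reliability = 0.9308.
Max component reliability = 0.9600.
Difference = 0.9308 − 0.9600 = -0.029.

-0.029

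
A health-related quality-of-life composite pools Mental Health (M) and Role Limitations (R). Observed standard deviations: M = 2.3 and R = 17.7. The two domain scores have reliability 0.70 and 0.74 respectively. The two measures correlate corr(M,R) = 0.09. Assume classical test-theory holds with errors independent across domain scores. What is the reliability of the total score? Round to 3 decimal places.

0.745

Var(M+R) = 2.3² + 17.7² + 2·[2.3·17.7·0.09] = 318.58 + 7.3278 = 325.908.
Because errors are independent across components, Cov(Tᵢ,Tⱼ) = Cov(Xᵢ,Xⱼ); the off-diagonal part of the true-score variance is the same as above.
True-score variance = [2.3²·0.70 + 17.7²·0.74] + 7.3278 = 235.538 + 7.3278 = 242.865.
Reliability = 242.865 / 325.908 = 0.745.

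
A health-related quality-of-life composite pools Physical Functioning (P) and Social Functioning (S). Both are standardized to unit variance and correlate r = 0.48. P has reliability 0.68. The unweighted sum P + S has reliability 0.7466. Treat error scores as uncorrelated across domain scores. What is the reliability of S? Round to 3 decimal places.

Var(P+S) = 2 + 2·0.48 = 2.960.
True-score variance = ρ_P + ρ_S + 2·0.48, so 0.7466 = (0.68 + ρ_S + 0.96) / 2.960.
ρ_S = 0.7466·2.960 − 0.68 − 0.96 = 0.570.

0.570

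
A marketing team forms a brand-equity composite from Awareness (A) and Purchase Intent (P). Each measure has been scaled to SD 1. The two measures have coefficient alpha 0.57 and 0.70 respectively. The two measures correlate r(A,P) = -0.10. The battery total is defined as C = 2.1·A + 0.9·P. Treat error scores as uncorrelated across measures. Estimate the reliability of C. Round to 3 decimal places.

0.558

Var(C) = 2.1² + 0.9² + 2·[1.89·(-0.10)] = 5.22 − 0.378 = 4.842.
Because errors are independent across components, Cov(Tᵢ,Tⱼ) = Cov(Xᵢ,Xⱼ); the off-diagonal part of the true-score variance is the same as above.
True-score variance = [2.1²·0.57 + 0.9²·0.70] − 0.378 = 3.0807 − 0.378 = 2.7027.
Reliability = 2.7027 / 4.842 = 0.558.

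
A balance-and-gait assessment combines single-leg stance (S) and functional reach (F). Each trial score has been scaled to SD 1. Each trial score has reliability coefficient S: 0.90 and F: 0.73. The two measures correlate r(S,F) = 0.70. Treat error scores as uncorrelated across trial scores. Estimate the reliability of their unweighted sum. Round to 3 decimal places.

Var(S+F) = 2 + 2·[0.70] = 2 + 1.4 = 3.4.
With uncorrelated errors the cross-covariances are all true-score covariance, so they carry over unchanged; only the diagonal terms shrink to ρᵢσᵢ².
True-score variance = [0.90 + 0.73] + 1.4 = 1.63 + 1.4 = 3.03.
Reliability = 3.03 / 3.4 = 0.891.

0.891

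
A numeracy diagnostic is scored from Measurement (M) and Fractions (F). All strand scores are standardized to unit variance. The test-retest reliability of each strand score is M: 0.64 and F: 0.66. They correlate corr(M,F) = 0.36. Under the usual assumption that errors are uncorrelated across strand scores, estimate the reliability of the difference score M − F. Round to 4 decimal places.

0.4531

Var(M−F) = 1 + 1 − 2·0.36 = 2 − 0.72 = 1.28.
With uncorrelated errors the cross-covariances are all true-score covariance, so they carry over unchanged; only the diagonal terms shrink to ρᵢσᵢ².
True-score variance = [0.64 + 0.66] − 0.72 = 1.3 − 0.72 = 0.58.
Reliability = 0.58 / 1.28 = 0.4531.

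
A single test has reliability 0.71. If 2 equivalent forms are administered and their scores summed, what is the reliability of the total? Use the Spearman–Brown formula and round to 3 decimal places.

0.830

ρ_k = kρ / (1 + (k−1)ρ) = 2·0.71 / (1 + 1·0.71) = 1.420 / 1.710 = 0.830.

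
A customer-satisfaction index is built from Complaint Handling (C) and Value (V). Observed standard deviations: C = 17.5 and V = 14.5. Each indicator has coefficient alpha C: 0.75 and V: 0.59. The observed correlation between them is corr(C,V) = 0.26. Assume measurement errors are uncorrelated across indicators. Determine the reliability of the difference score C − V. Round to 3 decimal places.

Var(C−V) = 17.5² + 14.5² − 2·17.5·14.5·0.26 = 516.5 − 131.95 = 384.55.
Because errors are independent across components, Cov(Tᵢ,Tⱼ) = Cov(Xᵢ,Xⱼ); the off-diagonal part of the true-score variance is the same as above.
True-score variance = [17.5²·0.75 + 14.5²·0.59] − 131.95 = 353.735 − 131.95 = 221.785.
Reliability = 221.785 / 384.55 = 0.577.

0.577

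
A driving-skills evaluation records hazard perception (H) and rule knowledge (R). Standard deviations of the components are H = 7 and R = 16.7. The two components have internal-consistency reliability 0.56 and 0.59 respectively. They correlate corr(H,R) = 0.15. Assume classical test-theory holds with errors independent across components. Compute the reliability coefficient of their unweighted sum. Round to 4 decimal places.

0.6256

Var(H+R) = 7² + 16.7² + 2·[7·16.7·0.15] = 327.89 + 35.07 = 362.96.
Because errors are independent across components, Cov(Tᵢ,Tⱼ) = Cov(Xᵢ,Xⱼ); the off-diagonal part of the true-score variance is the same as above.
True-score variance = [7²·0.56 + 16.7²·0.59] + 35.07 = 191.985 + 35.07 = 227.055.
Reliability = 227.055 / 362.96 = 0.6256.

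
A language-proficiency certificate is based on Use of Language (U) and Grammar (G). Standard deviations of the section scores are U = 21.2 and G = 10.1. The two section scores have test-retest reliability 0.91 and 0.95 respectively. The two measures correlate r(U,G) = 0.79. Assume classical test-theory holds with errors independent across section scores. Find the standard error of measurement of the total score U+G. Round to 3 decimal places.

Var(total) = 551.45 + 338.31 = 889.76.
True-score variance = 505.9 + 338.31 = 844.209, so reliability = 0.9488.
Error variance = 889.76 − 844.209 = 45.5501; SEM = √45.5501 = 6.749.

6.749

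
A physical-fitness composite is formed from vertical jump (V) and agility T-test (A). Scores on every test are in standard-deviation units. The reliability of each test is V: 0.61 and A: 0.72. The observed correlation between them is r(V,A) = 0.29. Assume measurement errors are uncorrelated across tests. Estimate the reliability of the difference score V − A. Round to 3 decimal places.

Var(V−A) = 1 + 1 − 2·0.29 = 2 − 0.58 = 1.42.
Because errors are independent across components, Cov(Tᵢ,Tⱼ) = Cov(Xᵢ,Xⱼ); the off-diagonal part of the true-score variance is the same as above.
True-score variance = [0.61 + 0.72] − 0.58 = 1.33 − 0.58 = 0.75.
Reliability = 0.75 / 1.42 = 0.528.

0.528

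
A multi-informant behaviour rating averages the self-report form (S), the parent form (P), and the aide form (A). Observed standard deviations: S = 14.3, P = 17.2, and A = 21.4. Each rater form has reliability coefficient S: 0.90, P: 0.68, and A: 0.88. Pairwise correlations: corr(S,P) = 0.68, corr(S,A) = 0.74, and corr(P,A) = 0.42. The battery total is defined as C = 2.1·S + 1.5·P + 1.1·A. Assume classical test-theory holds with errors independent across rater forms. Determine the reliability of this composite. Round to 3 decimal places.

Var(C) = 2.1²·14.3² + 1.5²·17.2² + 1.1²·21.4² + 2·[3.15·14.3·17.2·0.68 + 2.31·14.3·21.4·0.74 + 1.65·17.2·21.4·0.42] = 2121.57 + 2610.07 = 4731.65.
With uncorrelated errors the cross-covariances are all true-score covariance, so they carry over unchanged; only the diagonal terms shrink to ρᵢσᵢ².
True-score variance = [2.1²·14.3²·0.90 + 1.5²·17.2²·0.68 + 1.1²·21.4²·0.88] + 2610.07 = 1751.89 + 2610.07 = 4361.96.
Reliability = 4361.96 / 4731.65 = 0.922.

0.922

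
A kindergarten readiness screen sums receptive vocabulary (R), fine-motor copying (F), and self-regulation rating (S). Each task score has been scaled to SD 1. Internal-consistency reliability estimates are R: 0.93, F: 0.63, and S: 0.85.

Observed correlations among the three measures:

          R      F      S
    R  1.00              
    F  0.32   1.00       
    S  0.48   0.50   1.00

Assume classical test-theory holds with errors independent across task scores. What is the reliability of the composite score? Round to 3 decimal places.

Var(R+F+S) = 3 + 2·[0.32 + 0.48 + 0.50] = 3 + 2.6 = 5.6.
With uncorrelated errors the cross-covariances are all true-score covariance, so they carry over unchanged; only the diagonal terms shrink to ρᵢσᵢ².
True-score variance = [0.93 + 0.63 + 0.85] + 2.6 = 2.41 + 2.6 = 5.01.
Reliability = 5.01 / 5.6 = 0.895.

0.895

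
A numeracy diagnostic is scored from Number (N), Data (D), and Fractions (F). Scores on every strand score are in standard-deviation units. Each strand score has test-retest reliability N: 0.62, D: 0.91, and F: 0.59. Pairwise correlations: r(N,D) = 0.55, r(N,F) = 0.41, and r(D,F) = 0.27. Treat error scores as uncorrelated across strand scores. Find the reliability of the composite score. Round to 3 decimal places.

Var(N+D+F) = 3 + 2·[0.55 + 0.41 + 0.27] = 3 + 2.46 = 5.46.
With uncorrelated errors the cross-covariances are all true-score covariance, so they carry over unchanged; only the diagonal terms shrink to ρᵢσᵢ².
True-score variance = [0.62 + 0.91 + 0.59] + 2.46 = 2.12 + 2.46 = 4.58.
Reliability = 4.58 / 5.46 = 0.839.

0.839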